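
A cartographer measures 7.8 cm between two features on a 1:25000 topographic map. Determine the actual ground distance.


ground = 7.8 cm * 25000 / 100 = 1950.0 m = 1.95 km

1.95 km


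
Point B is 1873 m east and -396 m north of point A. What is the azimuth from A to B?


az = atan2(1873, -396) = 101.9 deg
adjusted to 0-360: 101.9 degrees

101.9 degrees


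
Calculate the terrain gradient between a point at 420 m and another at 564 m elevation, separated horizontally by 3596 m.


gradient = (564 - 420) / 3596 = 144 / 3596 = 0.04

0.04


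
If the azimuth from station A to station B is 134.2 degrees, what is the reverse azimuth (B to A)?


back azimuth = (134.2 + 180) mod 360 = 314.2 degrees

314.2 degrees


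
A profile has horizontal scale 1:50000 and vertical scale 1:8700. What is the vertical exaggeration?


VE = horizontal_scale / vertical_scale = 50000 / 8700 ≈ 5.7

5.7x


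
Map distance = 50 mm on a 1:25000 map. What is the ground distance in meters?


ground = 50 mm * 25000 / 1000 = 1250.0 m

1250.0 m


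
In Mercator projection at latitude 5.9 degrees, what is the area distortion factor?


area_distortion = 1/cos^2(5.9) = 1.011

1.011


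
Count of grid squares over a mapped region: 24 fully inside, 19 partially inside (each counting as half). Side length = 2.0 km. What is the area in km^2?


effective squares = 24 + 19 * 0.5 = 33.5
area = 33.5 * 4.0 = 134.0 km^2

134.0 km^2


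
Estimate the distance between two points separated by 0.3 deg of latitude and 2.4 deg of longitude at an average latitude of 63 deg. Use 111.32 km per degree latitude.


dlat_km = 0.3 * 111.32 = 33.396
dlon_km = 2.4 * 111.32 * cos(63) ≈ 121.292
dist = sqrt(33.396^2 + 121.292^2) ≈ 125.8 km

125.8 km


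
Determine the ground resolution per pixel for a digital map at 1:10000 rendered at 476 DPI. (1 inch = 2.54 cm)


pixel_cm = 2.54 / 476 ≈ 0.005336 cm
ground = pixel_cm * 10000 / 100 = 2.54 * 10000 / (476 * 100) = 25400 / 47600 ≈ 0.53 m

0.53 m


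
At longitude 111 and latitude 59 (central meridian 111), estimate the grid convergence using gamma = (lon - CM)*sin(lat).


gamma = (111 - 111) * sin(59) = 0 * 0.857167 = 0.0 degrees

0.0 degrees


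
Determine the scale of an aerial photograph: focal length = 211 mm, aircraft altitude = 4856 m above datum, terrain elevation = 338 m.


scale = f / (H - h) = 211 mm / 4518 m = 211 / 4518000 = 1:21412

1:21412


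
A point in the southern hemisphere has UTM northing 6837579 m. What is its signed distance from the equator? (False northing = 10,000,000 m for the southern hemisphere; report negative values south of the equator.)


For southern: actual = 6837579 - 10000000 = -3162421 m

-3162421 m


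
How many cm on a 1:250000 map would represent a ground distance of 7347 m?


map_cm = 7347 * 100 / 250000 = 2.9388 cm ≈ 2.94 cm

2.94 cm


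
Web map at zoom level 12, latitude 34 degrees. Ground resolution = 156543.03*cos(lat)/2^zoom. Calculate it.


res = 156543.03 * cos(34) / 2^12 = 156543.03 * 0.82903757 / 4096 = 31.68 m/pixel

31.68 m/pixel


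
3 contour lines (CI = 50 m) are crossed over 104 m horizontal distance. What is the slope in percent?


elevation change = 3 * 50 = 150 m
slope = 150 / 104 * 100 = 144.2%

144.2%


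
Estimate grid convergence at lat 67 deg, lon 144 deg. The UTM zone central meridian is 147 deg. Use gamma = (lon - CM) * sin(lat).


gamma = (144 - 147) * sin(67) = -3 * 0.920505 = -2.762 degrees

-2.762 degrees


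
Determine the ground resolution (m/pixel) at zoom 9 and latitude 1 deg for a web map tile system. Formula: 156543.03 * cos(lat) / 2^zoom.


res = 156543.03 * cos(1) / 2^9 = 156543.03 * 0.9998477 / 512 = 305.7 m/pixel

305.7 m/pixel


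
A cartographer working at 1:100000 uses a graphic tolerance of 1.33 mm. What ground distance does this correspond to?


ground = 1.33 mm * 100000 / 1000 = 133.0 m

133.0 m


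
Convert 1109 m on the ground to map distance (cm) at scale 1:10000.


map_cm = 1109 * 100 / 10000 = 11.09 cm

11.09 cm


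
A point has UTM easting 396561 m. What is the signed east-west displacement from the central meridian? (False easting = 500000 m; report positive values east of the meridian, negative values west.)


displacement = 396561 - 500000 = -103439 m

-103439 m


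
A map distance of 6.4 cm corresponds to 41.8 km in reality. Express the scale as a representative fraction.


ground = 41.8 km = 4180000 cm; RF denominator = ground / map = 4180000 / 6.4 = 653125; RF = 1:653125

1:653125


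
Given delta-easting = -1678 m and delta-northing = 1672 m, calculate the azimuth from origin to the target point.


az = atan2(-1678, 1672) = -45.1 deg
adjusted to 0-360: 314.9 degrees

314.9 degrees


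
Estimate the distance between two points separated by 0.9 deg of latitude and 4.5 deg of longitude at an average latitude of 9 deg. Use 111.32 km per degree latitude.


dlat_km = 0.9 * 111.32 = 100.188
dlon_km = 4.5 * 111.32 * cos(9) ≈ 494.773
dist = sqrt(100.188^2 + 494.773^2) ≈ 504.8 km

504.8 km


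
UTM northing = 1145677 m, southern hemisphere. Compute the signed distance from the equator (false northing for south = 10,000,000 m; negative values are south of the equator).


For southern: actual = 1145677 - 10000000 = -8854323 m

-8854323 m


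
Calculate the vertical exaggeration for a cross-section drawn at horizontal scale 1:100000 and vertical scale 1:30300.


VE = horizontal_scale / vertical_scale = 100000 / 30300 ≈ 3.3

3.3x


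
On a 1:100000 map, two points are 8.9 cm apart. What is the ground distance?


ground = 8.9 cm * 100000 / 100 = 8900.0 m = 8.9 km

8.9 km


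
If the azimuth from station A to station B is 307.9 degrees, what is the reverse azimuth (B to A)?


back azimuth = (307.9 + 180) mod 360 = 127.9 degrees

127.9 degrees


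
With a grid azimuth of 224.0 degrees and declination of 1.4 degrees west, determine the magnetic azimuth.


magnetic azimuth = grid azimuth - declination (east +ve)
mag_az = 224.0 - -1.4 = 225.4 degrees

225.4 degrees


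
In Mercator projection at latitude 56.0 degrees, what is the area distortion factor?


area_distortion = 1/cos^2(56.0) = 3.198

3.198


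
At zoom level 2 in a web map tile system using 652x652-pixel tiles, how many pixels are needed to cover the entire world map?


tiles per axis = 2^2 = 4
total tiles = 4^2 = 16
pixels per axis = 4 * 652 = 2608
total pixels = 2608^2 = 6801664

6801664 pixels


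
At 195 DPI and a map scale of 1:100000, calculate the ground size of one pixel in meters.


pixel_cm = 2.54 / 195 ≈ 0.013026 cm
ground = pixel_cm * 100000 / 100 = 2.54 * 100000 / (195 * 100) = 254000 / 19500 ≈ 13.03 m

13.03 m


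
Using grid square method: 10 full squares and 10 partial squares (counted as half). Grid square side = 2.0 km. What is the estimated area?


effective squares = 10 + 10 * 0.5 = 15.0
area = 15.0 * 4.0 = 60.0 km^2

60.0 km^2


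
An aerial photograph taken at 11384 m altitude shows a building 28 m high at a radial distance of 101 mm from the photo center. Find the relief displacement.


d = h * r / H = 28 * 101 / 11384 = 0.25 mm

0.25 mm


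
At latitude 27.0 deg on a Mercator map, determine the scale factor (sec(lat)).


SF = 1 / cos(27.0) = 1 / 0.891007 = 1.122

1.122


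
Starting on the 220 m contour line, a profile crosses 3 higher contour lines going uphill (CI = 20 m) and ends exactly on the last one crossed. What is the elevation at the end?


elevation = 220 + 3 * 20 = 280 m

280 m


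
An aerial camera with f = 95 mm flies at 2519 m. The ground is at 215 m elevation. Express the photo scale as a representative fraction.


scale = f / (H - h) = 95 mm / 2304 m = 95 / 2304000 = 1:24253

1:24253


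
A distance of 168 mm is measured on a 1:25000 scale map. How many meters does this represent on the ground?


ground = 168 mm * 25000 / 1000 = 4200.0 m

4200.0 m


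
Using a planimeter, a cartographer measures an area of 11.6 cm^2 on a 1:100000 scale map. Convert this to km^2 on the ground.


ground_area = 11.6 * (100000/100)^2 = 11600000.0 m^2 = 11.6 km^2

11.6 km^2


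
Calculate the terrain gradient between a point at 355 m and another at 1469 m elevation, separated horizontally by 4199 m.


gradient = (1469 - 355) / 4199 = 1114 / 4199 = 0.2653

0.2653


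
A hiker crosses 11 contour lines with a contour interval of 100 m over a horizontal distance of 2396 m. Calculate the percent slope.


elevation change = 11 * 100 = 1100 m
slope = 1100 / 2396 * 100 = 45.9%

45.9%


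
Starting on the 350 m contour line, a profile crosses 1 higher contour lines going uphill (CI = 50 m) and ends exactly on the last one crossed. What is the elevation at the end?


elevation = 350 + 1 * 50 = 400 m

400 m


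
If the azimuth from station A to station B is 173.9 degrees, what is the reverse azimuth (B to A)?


back azimuth = (173.9 + 180) mod 360 = 353.9 degrees

353.9 degrees


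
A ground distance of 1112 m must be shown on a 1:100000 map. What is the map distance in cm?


map_cm = 1112 * 100 / 100000 = 1.112 cm ≈ 1.11 cm

1.11 cm


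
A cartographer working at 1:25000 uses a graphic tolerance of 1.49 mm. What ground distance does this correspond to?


ground = 1.49 mm * 25000 / 1000 = 37.25 m

37.25 m


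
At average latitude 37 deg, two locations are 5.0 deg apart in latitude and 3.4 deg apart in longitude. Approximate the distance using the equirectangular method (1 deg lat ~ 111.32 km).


dlat_km = 5.0 * 111.32 = 556.6
dlon_km = 3.4 * 111.32 * cos(37) ≈ 302.274
dist = sqrt(556.6^2 + 302.274^2) ≈ 633.4 km

633.4 km


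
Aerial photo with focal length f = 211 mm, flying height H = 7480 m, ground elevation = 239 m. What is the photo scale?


scale = f / (H - h) = 211 mm / 7241 m = 211 / 7241000 = 1:34318

1:34318


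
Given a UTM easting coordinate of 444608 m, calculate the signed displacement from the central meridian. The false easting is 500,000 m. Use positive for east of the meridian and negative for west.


displacement = 444608 - 500000 = -55392 m

-55392 m


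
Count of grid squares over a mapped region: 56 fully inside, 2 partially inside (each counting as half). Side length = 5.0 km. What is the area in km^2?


effective squares = 56 + 2 * 0.5 = 57.0
area = 57.0 * 25.0 = 1425.0 km^2

1425.0 km^2


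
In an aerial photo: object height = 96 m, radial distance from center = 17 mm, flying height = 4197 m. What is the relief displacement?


d = h * r / H = 96 * 17 / 4197 = 0.39 mm

0.39 mm


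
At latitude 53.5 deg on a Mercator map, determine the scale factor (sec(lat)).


SF = 1 / cos(53.5) = 1 / 0.594823 = 1.681

1.681


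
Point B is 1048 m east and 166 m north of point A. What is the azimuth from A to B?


az = atan2(1048, 166) = 81.0 deg
adjusted to 0-360: 81.0 degrees

81.0 degrees


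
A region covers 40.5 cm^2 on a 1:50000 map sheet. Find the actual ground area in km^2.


ground_area = 40.5 * (50000/100)^2 = 10125000.0 m^2 = 10.125 km^2

10.125 km^2


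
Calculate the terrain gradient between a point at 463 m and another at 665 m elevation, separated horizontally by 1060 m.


gradient = (665 - 463) / 1060 = 202 / 1060 = 0.1906

0.1906


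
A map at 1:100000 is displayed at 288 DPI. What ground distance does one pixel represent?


pixel_cm = 2.54 / 288 ≈ 0.008819 cm
ground = pixel_cm * 100000 / 100 = 2.54 * 100000 / (288 * 100) = 254000 / 28800 ≈ 8.82 m

8.82 m


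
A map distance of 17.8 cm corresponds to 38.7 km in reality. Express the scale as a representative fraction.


ground = 38.7 km = 3870000 cm; RF denominator = ground / map = 3870000 / 17.8 ≈ 217416; RF = 1:217416

1:217416


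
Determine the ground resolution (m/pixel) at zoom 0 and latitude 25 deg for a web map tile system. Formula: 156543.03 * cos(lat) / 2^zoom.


res = 156543.03 * cos(25) / 2^0 = 156543.03 * 0.90630779 / 1 = 141876.17 m/pixel

141876.17 m/pixel


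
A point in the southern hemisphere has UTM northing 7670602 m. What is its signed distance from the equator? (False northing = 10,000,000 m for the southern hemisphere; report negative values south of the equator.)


For southern: actual = 7670602 - 10000000 = -2329398 m

-2329398 m


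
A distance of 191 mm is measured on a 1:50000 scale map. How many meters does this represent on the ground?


ground = 191 mm * 50000 / 1000 = 9550.0 m

9550.0 m


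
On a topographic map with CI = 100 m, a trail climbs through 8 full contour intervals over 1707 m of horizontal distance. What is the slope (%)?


elevation change = 8 * 100 = 800 m
slope = 800 / 1707 * 100 = 46.9%

46.9%


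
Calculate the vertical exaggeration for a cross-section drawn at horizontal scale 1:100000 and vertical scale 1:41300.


VE = horizontal_scale / vertical_scale = 100000 / 41300 ≈ 2.4

2.4x


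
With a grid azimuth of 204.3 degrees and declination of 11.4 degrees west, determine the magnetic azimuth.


magnetic azimuth = grid azimuth - declination (east +ve)
mag_az = 204.3 - -11.4 = 215.7 degrees

215.7 degrees


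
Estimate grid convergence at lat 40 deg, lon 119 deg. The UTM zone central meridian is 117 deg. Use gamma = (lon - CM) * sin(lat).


gamma = (119 - 117) * sin(40) = 2 * 0.642788 = 1.286 degrees

1.286 degrees


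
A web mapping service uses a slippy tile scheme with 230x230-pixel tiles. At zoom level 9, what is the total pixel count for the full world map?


tiles per axis = 2^9 = 512
total tiles = 512^2 = 262144
pixels per axis = 512 * 230 = 117760
total pixels = 117760^2 = 13867417600

13867417600 pixels


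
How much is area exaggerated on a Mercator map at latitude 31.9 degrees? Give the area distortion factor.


area_distortion = 1/cos^2(31.9) = 1.387

1.387


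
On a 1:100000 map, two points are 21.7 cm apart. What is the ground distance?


ground = 21.7 cm * 100000 / 100 = 21700.0 m = 21.7 km

21.7 km


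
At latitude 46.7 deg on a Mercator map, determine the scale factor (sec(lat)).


SF = 1 / cos(46.7) = 1 / 0.685818 = 1.458

1.458


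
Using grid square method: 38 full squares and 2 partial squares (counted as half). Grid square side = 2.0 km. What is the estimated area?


effective squares = 38 + 2 * 0.5 = 39.0
area = 39.0 * 4.0 = 156.0 km^2

156.0 km^2


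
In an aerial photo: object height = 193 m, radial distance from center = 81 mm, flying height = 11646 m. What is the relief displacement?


d = h * r / H = 193 * 81 / 11646 = 1.34 mm

1.34 mm


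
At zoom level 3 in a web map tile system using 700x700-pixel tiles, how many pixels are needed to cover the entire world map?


tiles per axis = 2^3 = 8
total tiles = 8^2 = 64
pixels per axis = 8 * 700 = 5600
total pixels = 5600^2 = 31360000

31360000 pixels


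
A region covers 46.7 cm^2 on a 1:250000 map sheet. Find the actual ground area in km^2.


ground_area = 46.7 * (250000/100)^2 = 291875000.0 m^2 = 291.875 km^2

291.875 km^2


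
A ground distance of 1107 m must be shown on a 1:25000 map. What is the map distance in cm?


map_cm = 1107 * 100 / 25000 = 4.428 cm ≈ 4.43 cm

4.43 cm


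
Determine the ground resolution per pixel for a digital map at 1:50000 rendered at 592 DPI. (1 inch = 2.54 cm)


pixel_cm = 2.54 / 592 ≈ 0.004291 cm
ground = pixel_cm * 50000 / 100 = 2.54 * 50000 / (592 * 100) = 127000 / 59200 ≈ 2.15 m

2.15 m


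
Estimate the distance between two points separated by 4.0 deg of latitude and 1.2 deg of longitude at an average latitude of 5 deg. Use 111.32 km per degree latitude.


dlat_km = 4.0 * 111.32 = 445.28
dlon_km = 1.2 * 111.32 * cos(5) ≈ 133.076
dist = sqrt(445.28^2 + 133.076^2) ≈ 464.7 km

464.7 km


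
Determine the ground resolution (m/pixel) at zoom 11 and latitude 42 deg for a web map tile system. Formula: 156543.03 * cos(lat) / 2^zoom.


res = 156543.03 * cos(42) / 2^11 = 156543.03 * 0.74314483 / 2048 = 56.8 m/pixel

56.8 m/pixel


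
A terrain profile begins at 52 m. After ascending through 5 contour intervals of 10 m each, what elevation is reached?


elevation = 52 + 5 * 10 = 102 m

102 m


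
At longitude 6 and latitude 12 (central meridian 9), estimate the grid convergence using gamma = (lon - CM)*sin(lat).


gamma = (6 - 9) * sin(12) = -3 * 0.207912 = -0.624 degrees

-0.624 degrees


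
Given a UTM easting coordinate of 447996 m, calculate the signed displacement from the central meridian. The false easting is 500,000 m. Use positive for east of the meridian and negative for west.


displacement = 447996 - 500000 = -52004 m

-52004 m


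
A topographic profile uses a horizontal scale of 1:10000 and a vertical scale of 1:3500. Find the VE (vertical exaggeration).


VE = horizontal_scale / vertical_scale = 10000 / 3500 ≈ 2.9

2.9x


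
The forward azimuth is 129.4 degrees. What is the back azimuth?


back azimuth = (129.4 + 180) mod 360 = 309.4 degrees

309.4 degrees


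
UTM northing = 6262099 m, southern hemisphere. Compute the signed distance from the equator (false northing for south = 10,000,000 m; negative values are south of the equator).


For southern: actual = 6262099 - 10000000 = -3737901 m

-3737901 m


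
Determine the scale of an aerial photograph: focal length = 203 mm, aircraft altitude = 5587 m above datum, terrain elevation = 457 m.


scale = f / (H - h) = 203 mm / 5130 m = 203 / 5130000 = 1:25271

1:25271


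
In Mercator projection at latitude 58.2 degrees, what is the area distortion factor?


area_distortion = 1/cos^2(58.2) = 3.601

3.601


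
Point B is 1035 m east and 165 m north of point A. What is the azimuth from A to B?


az = atan2(1035, 165) = 80.9 deg
adjusted to 0-360: 80.9 degrees

80.9 degrees


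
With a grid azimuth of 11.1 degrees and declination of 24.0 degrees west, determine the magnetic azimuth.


magnetic azimuth = grid azimuth - declination (east +ve)
mag_az = 11.1 - -24.0 = 35.1 degrees

35.1 degrees


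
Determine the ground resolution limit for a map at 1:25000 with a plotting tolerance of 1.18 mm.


ground = 1.18 mm * 25000 / 1000 = 29.5 m

29.5 m


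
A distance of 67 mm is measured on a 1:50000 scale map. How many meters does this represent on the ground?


ground = 67 mm * 50000 / 1000 = 3350.0 m

3350.0 m


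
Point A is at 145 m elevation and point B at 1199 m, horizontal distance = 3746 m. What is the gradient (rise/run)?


gradient = (1199 - 145) / 3746 = 1054 / 3746 = 0.2814

0.2814


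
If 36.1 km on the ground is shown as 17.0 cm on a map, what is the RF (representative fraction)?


ground = 36.1 km = 3610000 cm; RF denominator = ground / map = 3610000 / 17.0 ≈ 212353; RF = 1:212353

1:212353


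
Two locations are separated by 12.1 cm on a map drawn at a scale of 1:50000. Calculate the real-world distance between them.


ground = 12.1 cm * 50000 / 100 = 6050.0 m = 6.05 km

6.05 km


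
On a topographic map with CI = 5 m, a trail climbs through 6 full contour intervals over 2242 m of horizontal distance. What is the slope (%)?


elevation change = 6 * 5 = 30 m
slope = 30 / 2242 * 100 = 1.3%

1.3%


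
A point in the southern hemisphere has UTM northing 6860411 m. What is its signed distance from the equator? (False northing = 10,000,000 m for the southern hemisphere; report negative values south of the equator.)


For southern: actual = 6860411 - 10000000 = -3139589 m

-3139589 m


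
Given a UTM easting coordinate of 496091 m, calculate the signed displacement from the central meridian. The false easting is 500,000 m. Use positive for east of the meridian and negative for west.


displacement = 496091 - 500000 = -3909 m

-3909 m


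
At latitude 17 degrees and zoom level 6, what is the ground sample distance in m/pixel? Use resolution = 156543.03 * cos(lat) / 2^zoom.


res = 156543.03 * cos(17) / 2^6 = 156543.03 * 0.95630476 / 64 = 2339.11 m/pixel

2339.11 m/pixel


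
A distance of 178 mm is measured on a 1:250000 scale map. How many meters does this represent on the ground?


ground = 178 mm * 250000 / 1000 = 44500.0 m

44500.0 m


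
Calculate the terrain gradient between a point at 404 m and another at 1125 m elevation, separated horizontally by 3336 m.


gradient = (1125 - 404) / 3336 = 721 / 3336 = 0.2161

0.2161


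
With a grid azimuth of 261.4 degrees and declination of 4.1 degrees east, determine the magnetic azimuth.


magnetic azimuth = grid azimuth - declination (east +ve)
mag_az = 261.4 - 4.1 = 257.3 degrees

257.3 degrees


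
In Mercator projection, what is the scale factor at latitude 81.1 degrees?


SF = 1 / cos(81.1) = 1 / 0.15471 = 6.464

6.464


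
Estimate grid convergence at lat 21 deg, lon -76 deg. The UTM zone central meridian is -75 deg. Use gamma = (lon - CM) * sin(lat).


gamma = (-76 - -75) * sin(21) = -1 * 0.358368 = -0.358 degrees

-0.358 degrees


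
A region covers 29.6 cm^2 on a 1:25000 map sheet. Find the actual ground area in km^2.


ground_area = 29.6 * (25000/100)^2 = 1850000.0 m^2 = 1.85 km^2

1.85 km^2


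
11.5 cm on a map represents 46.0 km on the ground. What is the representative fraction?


ground = 46.0 km = 4600000 cm; RF denominator = ground / map = 4600000 / 11.5 = 400000; RF = 1:400000

1:400000


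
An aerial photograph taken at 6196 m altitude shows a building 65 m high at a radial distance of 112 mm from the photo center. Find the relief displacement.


d = h * r / H = 65 * 112 / 6196 = 1.17 mm

1.17 mm


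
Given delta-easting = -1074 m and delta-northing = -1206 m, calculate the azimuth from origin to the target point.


az = atan2(-1074, -1206) = -138.3 deg
adjusted to 0-360: 221.7 degrees

221.7 degrees


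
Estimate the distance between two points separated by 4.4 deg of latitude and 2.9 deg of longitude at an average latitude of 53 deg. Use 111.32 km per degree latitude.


dlat_km = 4.4 * 111.32 = 489.808
dlon_km = 2.9 * 111.32 * cos(53) ≈ 194.283
dist = sqrt(489.808^2 + 194.283^2) ≈ 526.9 km

526.9 km


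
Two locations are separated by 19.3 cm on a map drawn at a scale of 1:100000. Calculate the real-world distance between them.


ground = 19.3 cm * 100000 / 100 = 19300.0 m = 19.3 km

19.3 km


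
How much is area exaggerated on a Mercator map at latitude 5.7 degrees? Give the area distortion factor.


area_distortion = 1/cos^2(5.7) = 1.01

1.01


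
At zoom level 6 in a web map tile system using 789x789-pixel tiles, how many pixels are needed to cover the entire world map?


tiles per axis = 2^6 = 64
total tiles = 64^2 = 4096
pixels per axis = 64 * 789 = 50496
total pixels = 50496^2 = 2549846016

2549846016 pixels


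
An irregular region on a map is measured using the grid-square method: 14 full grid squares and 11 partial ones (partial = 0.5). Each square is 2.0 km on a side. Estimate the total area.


effective squares = 14 + 11 * 0.5 = 19.5
area = 19.5 * 4.0 = 78.0 km^2

78.0 km^2


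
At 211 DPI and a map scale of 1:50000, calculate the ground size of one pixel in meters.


pixel_cm = 2.54 / 211 ≈ 0.012038 cm
ground = pixel_cm * 50000 / 100 = 2.54 * 50000 / (211 * 100) = 127000 / 21100 ≈ 6.02 m

6.02 m


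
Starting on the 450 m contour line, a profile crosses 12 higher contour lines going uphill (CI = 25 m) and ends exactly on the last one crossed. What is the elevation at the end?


elevation = 450 + 12 * 25 = 750 m

750 m


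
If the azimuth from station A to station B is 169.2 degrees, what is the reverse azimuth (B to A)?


back azimuth = (169.2 + 180) mod 360 = 349.2 degrees

349.2 degrees


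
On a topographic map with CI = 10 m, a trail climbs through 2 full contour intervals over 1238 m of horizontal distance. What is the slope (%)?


elevation change = 2 * 10 = 20 m
slope = 20 / 1238 * 100 = 1.6%

1.6%


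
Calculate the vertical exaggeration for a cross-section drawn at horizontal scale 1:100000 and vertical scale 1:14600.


VE = horizontal_scale / vertical_scale = 100000 / 14600 ≈ 6.8

6.8x


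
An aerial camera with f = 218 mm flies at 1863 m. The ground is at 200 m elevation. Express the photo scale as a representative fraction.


scale = f / (H - h) = 218 mm / 1663 m = 218 / 1663000 = 1:7628

1:7628


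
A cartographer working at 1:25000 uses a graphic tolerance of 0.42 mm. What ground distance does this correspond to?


ground = 0.42 mm * 25000 / 1000 = 10.5 m

10.5 m


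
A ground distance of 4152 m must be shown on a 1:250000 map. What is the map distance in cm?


map_cm = 4152 * 100 / 250000 = 1.6608 cm ≈ 1.66 cm

1.66 cm


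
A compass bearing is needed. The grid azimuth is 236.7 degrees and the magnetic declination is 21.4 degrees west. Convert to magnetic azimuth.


magnetic azimuth = grid azimuth - declination (east +ve)
mag_az = 236.7 - -21.4 = 258.1 degrees

258.1 degrees


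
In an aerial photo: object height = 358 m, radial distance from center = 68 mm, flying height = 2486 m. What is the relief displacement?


d = h * r / H = 358 * 68 / 2486 = 9.79 mm

9.79 mm


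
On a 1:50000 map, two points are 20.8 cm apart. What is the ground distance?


ground = 20.8 cm * 50000 / 100 = 10400.0 m = 10.4 km

10.4 km


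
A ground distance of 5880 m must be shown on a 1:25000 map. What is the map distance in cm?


map_cm = 5880 * 100 / 25000 = 23.52 cm

23.52 cm


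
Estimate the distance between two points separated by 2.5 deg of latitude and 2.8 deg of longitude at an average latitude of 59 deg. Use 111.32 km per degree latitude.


dlat_km = 2.5 * 111.32 = 278.3
dlon_km = 2.8 * 111.32 * cos(59) ≈ 160.535
dist = sqrt(278.3^2 + 160.535^2) ≈ 321.3 km

321.3 km


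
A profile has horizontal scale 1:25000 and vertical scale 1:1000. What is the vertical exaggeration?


VE = horizontal_scale / vertical_scale = 25000 / 1000 = 25.0

25.0x


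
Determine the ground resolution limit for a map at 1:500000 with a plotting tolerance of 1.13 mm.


ground = 1.13 mm * 500000 / 1000 = 565.0 m

565.0 m


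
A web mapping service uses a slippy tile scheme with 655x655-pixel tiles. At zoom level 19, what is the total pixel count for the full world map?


tiles per axis = 2^19 = 524288
total tiles = 524288^2 = 274877906944
pixels per axis = 524288 * 655 = 343408640
total pixels = 343408640^2 = 117929494026649600

117929494026649600 pixels


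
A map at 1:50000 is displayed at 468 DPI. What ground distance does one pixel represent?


pixel_cm = 2.54 / 468 ≈ 0.005427 cm
ground = pixel_cm * 50000 / 100 = 2.54 * 50000 / (468 * 100) = 127000 / 46800 ≈ 2.71 m

2.71 m


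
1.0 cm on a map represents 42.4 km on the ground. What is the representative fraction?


ground = 42.4 km = 4240000 cm; RF denominator = ground / map = 4240000 / 1.0 = 4240000; RF = 1:4240000

1:4240000


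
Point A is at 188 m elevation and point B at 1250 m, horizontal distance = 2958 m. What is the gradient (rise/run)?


gradient = (1250 - 188) / 2958 = 1062 / 2958 = 0.359

0.359


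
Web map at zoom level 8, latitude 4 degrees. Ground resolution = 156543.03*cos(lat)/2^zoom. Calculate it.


res = 156543.03 * cos(4) / 2^8 = 156543.03 * 0.99756405 / 256 = 610.01 m/pixel

610.01 m/pixel


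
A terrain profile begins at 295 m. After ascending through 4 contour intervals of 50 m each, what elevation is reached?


elevation = 295 + 4 * 50 = 495 m

495 m


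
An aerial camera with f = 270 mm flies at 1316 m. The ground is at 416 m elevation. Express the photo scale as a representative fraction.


scale = f / (H - h) = 270 mm / 900 m = 270 / 900000 = 1:3333

1:3333


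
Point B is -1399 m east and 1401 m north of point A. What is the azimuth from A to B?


az = atan2(-1399, 1401) = -45.0 deg
adjusted to 0-360: 315.0 degrees

315.0 degrees


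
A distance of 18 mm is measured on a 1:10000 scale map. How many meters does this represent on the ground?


ground = 18 mm * 10000 / 1000 = 180.0 m

180.0 m


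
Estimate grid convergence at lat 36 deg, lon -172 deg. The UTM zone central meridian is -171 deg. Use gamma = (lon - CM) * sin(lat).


gamma = (-172 - -171) * sin(36) = -1 * 0.587785 = -0.588 degrees

-0.588 degrees


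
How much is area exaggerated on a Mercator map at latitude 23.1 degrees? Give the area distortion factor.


area_distortion = 1/cos^2(23.1) = 1.182

1.182


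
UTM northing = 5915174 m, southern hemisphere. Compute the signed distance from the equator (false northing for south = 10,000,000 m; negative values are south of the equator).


For southern: actual = 5915174 - 10000000 = -4084826 m

-4084826 m


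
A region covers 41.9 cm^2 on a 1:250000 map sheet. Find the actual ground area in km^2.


ground_area = 41.9 * (250000/100)^2 = 261875000.0 m^2 = 261.875 km^2

261.875 km^2


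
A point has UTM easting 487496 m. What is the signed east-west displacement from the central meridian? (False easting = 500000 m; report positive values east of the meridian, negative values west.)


displacement = 487496 - 500000 = -12504 m

-12504 m


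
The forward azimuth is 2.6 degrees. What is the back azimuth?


back azimuth = (2.6 + 180) mod 360 = 182.6 degrees

182.6 degrees


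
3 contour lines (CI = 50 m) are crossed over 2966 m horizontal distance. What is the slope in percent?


elevation change = 3 * 50 = 150 m
slope = 150 / 2966 * 100 = 5.1%

5.1%


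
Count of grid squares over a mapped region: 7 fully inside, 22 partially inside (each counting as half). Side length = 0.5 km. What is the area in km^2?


effective squares = 7 + 22 * 0.5 = 18.0
area = 18.0 * 0.25 = 4.5 km^2

4.5 km^2


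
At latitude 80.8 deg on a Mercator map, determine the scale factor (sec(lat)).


SF = 1 / cos(80.8) = 1 / 0.159881 = 6.255

6.255


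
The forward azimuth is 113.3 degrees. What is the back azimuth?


back azimuth = (113.3 + 180) mod 360 = 293.3 degrees

293.3 degrees


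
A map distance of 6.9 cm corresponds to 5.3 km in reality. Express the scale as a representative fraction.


ground = 5.3 km = 530000 cm; RF denominator = ground / map = 530000 / 6.9 ≈ 76812; RF = 1:76812

1:76812


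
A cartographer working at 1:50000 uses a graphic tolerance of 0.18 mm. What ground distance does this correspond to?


ground = 0.18 mm * 50000 / 1000 = 9.0 m

9.0 m


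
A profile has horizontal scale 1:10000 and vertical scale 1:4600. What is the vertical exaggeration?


VE = horizontal_scale / vertical_scale = 10000 / 4600 ≈ 2.2

2.2x


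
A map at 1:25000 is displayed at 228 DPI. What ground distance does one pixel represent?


pixel_cm = 2.54 / 228 ≈ 0.01114 cm
ground = pixel_cm * 25000 / 100 = 2.54 * 25000 / (228 * 100) = 63500 / 22800 ≈ 2.79 m

2.79 m


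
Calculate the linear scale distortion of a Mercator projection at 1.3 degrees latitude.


SF = 1 / cos(1.3) = 1 / 0.999743 = 1.0

1.0


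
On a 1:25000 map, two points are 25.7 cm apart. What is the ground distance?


ground = 25.7 cm * 25000 / 100 = 6425.0 m = 6.425 km

6.425 km


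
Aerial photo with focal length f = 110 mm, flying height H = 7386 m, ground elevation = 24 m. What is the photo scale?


scale = f / (H - h) = 110 mm / 7362 m = 110 / 7362000 = 1:66927

1:66927


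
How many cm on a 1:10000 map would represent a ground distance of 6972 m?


map_cm = 6972 * 100 / 10000 = 69.72 cm

69.72 cm


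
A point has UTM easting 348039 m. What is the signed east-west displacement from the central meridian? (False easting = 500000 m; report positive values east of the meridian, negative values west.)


displacement = 348039 - 500000 = -151961 m

-151961 m


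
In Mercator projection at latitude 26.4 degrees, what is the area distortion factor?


area_distortion = 1/cos^2(26.4) = 1.246

1.246


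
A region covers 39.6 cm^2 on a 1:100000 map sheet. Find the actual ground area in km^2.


ground_area = 39.6 * (100000/100)^2 = 39600000.0 m^2 = 39.6 km^2

39.6 km^2


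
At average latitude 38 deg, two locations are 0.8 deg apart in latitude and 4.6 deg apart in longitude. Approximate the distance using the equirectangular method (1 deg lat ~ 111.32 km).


dlat_km = 0.8 * 111.32 = 89.056
dlon_km = 4.6 * 111.32 * cos(38) ≈ 403.518
dist = sqrt(89.056^2 + 403.518^2) ≈ 413.2 km

413.2 km


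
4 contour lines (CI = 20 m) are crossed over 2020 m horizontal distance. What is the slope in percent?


elevation change = 4 * 20 = 80 m
slope = 80 / 2020 * 100 = 4.0%

4.0%


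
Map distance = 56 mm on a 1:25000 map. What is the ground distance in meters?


ground = 56 mm * 25000 / 1000 = 1400.0 m

1400.0 m


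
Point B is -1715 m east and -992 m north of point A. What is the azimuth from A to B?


az = atan2(-1715, -992) = -120.0 deg
adjusted to 0-360: 240.0 degrees

240.0 degrees


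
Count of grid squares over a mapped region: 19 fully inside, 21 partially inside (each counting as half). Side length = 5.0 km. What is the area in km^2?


effective squares = 19 + 21 * 0.5 = 29.5
area = 29.5 * 25.0 = 737.5 km^2

737.5 km^2


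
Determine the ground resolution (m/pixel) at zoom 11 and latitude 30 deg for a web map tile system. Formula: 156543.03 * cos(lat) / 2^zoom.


res = 156543.03 * cos(30) / 2^11 = 156543.03 * 0.8660254 / 2048 = 66.2 m/pixel

66.2 m/pixel


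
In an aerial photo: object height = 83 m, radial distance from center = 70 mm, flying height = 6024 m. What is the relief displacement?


d = h * r / H = 83 * 70 / 6024 = 0.96 mm

0.96 mm


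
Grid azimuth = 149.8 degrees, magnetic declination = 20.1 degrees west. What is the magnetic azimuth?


magnetic azimuth = grid azimuth - declination (east +ve)
mag_az = 149.8 - -20.1 = 169.9 degrees

169.9 degrees


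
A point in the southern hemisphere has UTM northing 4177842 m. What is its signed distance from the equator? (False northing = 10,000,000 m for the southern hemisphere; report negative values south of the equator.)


For southern: actual = 4177842 - 10000000 = -5822158 m

-5822158 m


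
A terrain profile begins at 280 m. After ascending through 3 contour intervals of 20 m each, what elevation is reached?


elevation = 280 + 3 * 20 = 340 m

340 m


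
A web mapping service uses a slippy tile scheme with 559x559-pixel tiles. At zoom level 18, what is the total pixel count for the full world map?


tiles per axis = 2^18 = 262144
total tiles = 262144^2 = 68719476736
pixels per axis = 262144 * 559 = 146538496
total pixels = 146538496^2 = 21473530809942016

21473530809942016 pixels


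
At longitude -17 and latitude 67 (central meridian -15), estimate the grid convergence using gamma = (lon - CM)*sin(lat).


gamma = (-17 - -15) * sin(67) = -2 * 0.920505 = -1.841 degrees

-1.841 degrees


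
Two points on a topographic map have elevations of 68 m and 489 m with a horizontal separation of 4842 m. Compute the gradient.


gradient = (489 - 68) / 4842 = 421 / 4842 = 0.0869

0.0869


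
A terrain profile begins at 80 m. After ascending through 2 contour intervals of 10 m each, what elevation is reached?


elevation = 80 + 2 * 10 = 100 m

100 m


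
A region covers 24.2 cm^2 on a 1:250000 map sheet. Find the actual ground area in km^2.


ground_area = 24.2 * (250000/100)^2 = 151250000.0 m^2 = 151.25 km^2

151.25 km^2


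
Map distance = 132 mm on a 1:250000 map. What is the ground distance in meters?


ground = 132 mm * 250000 / 1000 = 33000.0 m

33000.0 m


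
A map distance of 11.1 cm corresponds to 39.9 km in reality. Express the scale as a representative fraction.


ground = 39.9 km = 3990000 cm; RF denominator = ground / map = 3990000 / 11.1 ≈ 359459; RF = 1:359459

1:359459


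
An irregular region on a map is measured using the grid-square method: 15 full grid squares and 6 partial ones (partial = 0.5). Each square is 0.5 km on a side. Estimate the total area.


effective squares = 15 + 6 * 0.5 = 18.0
area = 18.0 * 0.25 = 4.5 km^2

4.5 km^2


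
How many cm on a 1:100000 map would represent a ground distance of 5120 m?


map_cm = 5120 * 100 / 100000 = 5.12 cm

5.12 cm


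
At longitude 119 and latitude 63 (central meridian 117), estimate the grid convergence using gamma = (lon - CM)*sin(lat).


gamma = (119 - 117) * sin(63) = 2 * 0.891007 = 1.782 degrees

1.782 degrees


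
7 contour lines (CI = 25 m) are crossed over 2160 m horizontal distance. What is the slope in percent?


elevation change = 7 * 25 = 175 m
slope = 175 / 2160 * 100 = 8.1%

8.1%


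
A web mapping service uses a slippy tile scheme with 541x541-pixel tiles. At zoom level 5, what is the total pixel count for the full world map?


tiles per axis = 2^5 = 32
total tiles = 32^2 = 1024
pixels per axis = 32 * 541 = 17312
total pixels = 17312^2 = 299705344

299705344 pixels


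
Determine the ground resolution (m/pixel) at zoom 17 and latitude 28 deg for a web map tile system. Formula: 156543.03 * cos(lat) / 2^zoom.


res = 156543.03 * cos(28) / 2^17 = 156543.03 * 0.88294759 / 131072 = 1.05 m/pixel

1.05 m/pixel


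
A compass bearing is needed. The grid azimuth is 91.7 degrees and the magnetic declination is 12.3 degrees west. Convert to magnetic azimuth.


magnetic azimuth = grid azimuth - declination (east +ve)
mag_az = 91.7 - -12.3 = 104.0 degrees

104.0 degrees


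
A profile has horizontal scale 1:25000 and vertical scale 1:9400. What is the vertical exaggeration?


VE = horizontal_scale / vertical_scale = 25000 / 9400 ≈ 2.7

2.7x


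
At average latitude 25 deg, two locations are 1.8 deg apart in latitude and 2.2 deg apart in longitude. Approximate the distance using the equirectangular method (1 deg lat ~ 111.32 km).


dlat_km = 1.8 * 111.32 = 200.376
dlon_km = 2.2 * 111.32 * cos(25) ≈ 221.958
dist = sqrt(200.376^2 + 221.958^2) ≈ 299.0 km

299.0 km


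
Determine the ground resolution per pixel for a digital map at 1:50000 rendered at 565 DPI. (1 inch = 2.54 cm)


pixel_cm = 2.54 / 565 ≈ 0.004496 cm
ground = pixel_cm * 50000 / 100 = 2.54 * 50000 / (565 * 100) = 127000 / 56500 ≈ 2.25 m

2.25 m


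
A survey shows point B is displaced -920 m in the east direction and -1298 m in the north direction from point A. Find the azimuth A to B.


az = atan2(-920, -1298) = -144.7 deg
adjusted to 0-360: 215.3 degrees

215.3 degrees


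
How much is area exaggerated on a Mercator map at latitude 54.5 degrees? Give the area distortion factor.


area_distortion = 1/cos^2(54.5) = 2.965

2.965


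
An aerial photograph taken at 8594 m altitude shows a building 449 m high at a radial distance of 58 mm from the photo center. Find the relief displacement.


d = h * r / H = 449 * 58 / 8594 = 3.03 mm

3.03 mm


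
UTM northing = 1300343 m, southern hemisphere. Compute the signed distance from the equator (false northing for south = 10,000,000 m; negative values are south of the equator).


For southern: actual = 1300343 - 10000000 = -8699657 m

-8699657 m


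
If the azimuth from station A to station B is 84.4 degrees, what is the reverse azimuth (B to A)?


back azimuth = (84.4 + 180) mod 360 = 264.4 degrees

264.4 degrees


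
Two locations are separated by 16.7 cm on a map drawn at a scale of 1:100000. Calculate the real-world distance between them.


ground = 16.7 cm * 100000 / 100 = 16700.0 m = 16.7 km

16.7 km


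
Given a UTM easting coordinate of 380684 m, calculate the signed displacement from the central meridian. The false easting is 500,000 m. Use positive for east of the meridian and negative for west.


displacement = 380684 - 500000 = -119316 m

-119316 m
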